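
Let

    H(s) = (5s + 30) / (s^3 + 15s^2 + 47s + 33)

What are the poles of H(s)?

s = -11, -1, -3

The poles are the roots of the denominator s^3 + 15s^2 + 47s + 33 = 0.
Trying s = -11: the polynomial evaluates to 0, so (s + 11) is a factor.
Dividing out leaves s^2 + 4s + 3 = 0.
Factoring the quadratic: (s + 1)(s + 3) = 0.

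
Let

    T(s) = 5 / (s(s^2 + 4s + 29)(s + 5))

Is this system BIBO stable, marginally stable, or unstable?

marginally stable

The poles can be read from the denominator factors: s = 0, -2 ± 5j, -5.
Since the simple pole(s) at s = 0 lie on the jω-axis with none in the right half-plane, the system is marginally stable.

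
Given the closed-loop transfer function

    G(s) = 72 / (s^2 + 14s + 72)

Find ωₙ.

Compare the denominator to the standard form s^2 + 2ζωₙs + ωₙ².
ωₙ² = 72, so ωₙ = √72 ≈ 8.485 rad/s.

ωₙ ≈ 8.485 rad/s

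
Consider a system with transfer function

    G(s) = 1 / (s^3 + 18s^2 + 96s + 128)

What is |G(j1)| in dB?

Substitute s = j1: numerator = 1, denominator = 110 + j95.
|G(j1)| = |1| / |110 + j95| = 1 / 145.34 ≈ 0.006880.
In decibels: 20·log₁₀(0.006880) ≈ -43.2 dB.

|G(j1)|_dB ≈ -43.2 dB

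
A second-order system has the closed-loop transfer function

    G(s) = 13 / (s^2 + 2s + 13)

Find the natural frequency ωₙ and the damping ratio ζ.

Compare the denominator to the standard form s^2 + 2ζωₙs + ωₙ².
ωₙ² = 13, so ωₙ = √13 ≈ 3.606 rad/s.
2ζωₙ = 2, so ζ = 2/(2·√13) ≈ 0.2774.

ωₙ ≈ 3.606 rad/s, ζ ≈ 0.2774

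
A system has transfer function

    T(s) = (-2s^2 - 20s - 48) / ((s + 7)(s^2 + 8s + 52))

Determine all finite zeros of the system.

Set the numerator to zero: -2s^2 - 20s - 48 = 0, i.e. -2·(s^2 + 10s + 24) = 0.
Factoring: (s + 4)(s + 6) = 0.

s = -4, -6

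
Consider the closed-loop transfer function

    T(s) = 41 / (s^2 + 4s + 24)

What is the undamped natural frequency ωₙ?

Compare the denominator to the standard form s^2 + 2ζωₙs + ωₙ².
ωₙ² = 24, so ωₙ = √24 ≈ 4.899 rad/s.

ωₙ ≈ 4.899 rad/s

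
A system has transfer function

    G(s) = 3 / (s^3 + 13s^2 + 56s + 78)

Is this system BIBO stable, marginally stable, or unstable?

The denominator s^3 + 13s^2 + 56s + 78 factors as (s^2 + 10s + 26)(s + 3), giving poles at s = -5 ± j, -3.
Since all poles lie strictly in the left half-plane, the system is stable.

stable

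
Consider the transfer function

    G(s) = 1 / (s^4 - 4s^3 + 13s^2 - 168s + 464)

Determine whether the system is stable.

The denominator s^4 - 4s^3 + 13s^2 - 168s + 464 factors as (s^2 + 4s + 29)(s - 4)^2, giving poles at s = -2 + 5j, -2 - 5j, 4, 4.
Since the pole(s) at s = 4, 4 lie in the right half-plane, the system is unstable.

unstable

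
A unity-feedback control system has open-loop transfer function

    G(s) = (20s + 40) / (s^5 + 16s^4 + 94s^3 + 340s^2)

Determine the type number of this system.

Type 2

Factor s from the denominator: s^5 + 16s^4 + 94s^3 + 340s^2 = s^2·(s^3 + 16s^2 + 94s + 340).
There are 2 poles at the origin, so the system is Type 2.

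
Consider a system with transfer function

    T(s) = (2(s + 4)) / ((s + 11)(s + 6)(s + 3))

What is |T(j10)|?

|T(j10)| ≈ 0.01190

Substitute s = j10: numerator = 8 + j20, denominator = -1802 + j170.
|T(j10)| = |8 + j20| / |-1802 + j170| = 21.541 / 1810.0 ≈ 0.01190.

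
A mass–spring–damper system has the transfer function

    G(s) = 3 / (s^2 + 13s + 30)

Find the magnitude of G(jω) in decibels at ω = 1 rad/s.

Substitute s = j1: numerator = 3, denominator = 29 + j13.
|G(j1)| = |3| / |29 + j13| = 3 / 31.780 ≈ 0.09440.
In decibels: 20·log₁₀(0.09440) ≈ -20.5 dB.

|G(j1)|_dB ≈ -20.5 dB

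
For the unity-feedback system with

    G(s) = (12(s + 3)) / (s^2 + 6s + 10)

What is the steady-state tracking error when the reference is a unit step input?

G(s) has no poles at the origin.
This is a Type 0 system. Kp = lim_{s→0} G(s) = 36/10 = 18/5.
e_ss = 1/(1 + Kp) = 1/(1 + 18/5) = 5/23 ≈ 0.2174.

e_ss = 0.2174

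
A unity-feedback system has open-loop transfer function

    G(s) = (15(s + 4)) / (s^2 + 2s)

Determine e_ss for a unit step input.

e_ss = 0

G(s) has one pole at the origin.
This is a Type 1 system; for a step input the steady-state error is zero.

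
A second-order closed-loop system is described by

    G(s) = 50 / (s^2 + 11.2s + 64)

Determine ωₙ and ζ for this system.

ωₙ = 8 rad/s, ζ = 0.7

Compare the denominator to the standard form s^2 + 2ζωₙs + ωₙ².
ωₙ² = 64, so ωₙ = 8 rad/s.
2ζωₙ = 11.2, so ζ = 11.2/(2·8) = 0.7.
With ζ = 0.7 the response is underdamped.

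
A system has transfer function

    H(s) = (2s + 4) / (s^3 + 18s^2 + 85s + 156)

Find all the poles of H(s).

s = -3 + 2j, -3 - 2j, -12

The poles are the roots of the denominator s^3 + 18s^2 + 85s + 156 = 0.
Trying s = -12: the polynomial evaluates to 0, so (s + 12) is a factor.
Dividing out leaves s^2 + 6s + 13 = 0.
The quadratic formula then gives s = -3 ± 2j.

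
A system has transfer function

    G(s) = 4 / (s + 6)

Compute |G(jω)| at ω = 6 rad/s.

|G(j6)| ≈ 0.4714

Substitute s = j6: numerator = 4, denominator = 6 + j6.
|G(j6)| = |4| / |6 + j6| = 4 / 8.4853 ≈ 0.4714.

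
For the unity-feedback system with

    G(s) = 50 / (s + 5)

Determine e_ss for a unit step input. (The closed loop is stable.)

G(s) has no poles at the origin.
This is a Type 0 system. Kp = lim_{s→0} G(s) = 50/5 = 10.
e_ss = 1/(1 + Kp) = 1/(1 + 10) = 1/11 ≈ 0.09091.

e_ss = 0.09091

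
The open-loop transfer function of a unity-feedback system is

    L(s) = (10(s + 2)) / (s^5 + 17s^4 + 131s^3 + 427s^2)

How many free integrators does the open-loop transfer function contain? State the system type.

The denominator has 2 factors of s at the origin (free integrators), so this is a Type 2 system.

Type 2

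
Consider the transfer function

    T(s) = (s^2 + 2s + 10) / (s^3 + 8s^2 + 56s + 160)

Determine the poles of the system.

s = -2 ± 6j, -4

The poles are the roots of the denominator s^3 + 8s^2 + 56s + 160 = 0.
Trying s = -4: the polynomial evaluates to 0, so (s + 4) is a factor.
Dividing out leaves s^2 + 4s + 40 = 0.
The quadratic formula then gives s = -2 ± 6j.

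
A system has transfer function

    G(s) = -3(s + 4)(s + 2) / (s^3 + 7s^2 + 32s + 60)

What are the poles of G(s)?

s = -3, -2 ± 4j

The poles are the roots of the denominator s^3 + 7s^2 + 32s + 60 = 0.
Trying s = -3: the polynomial evaluates to 0, so (s + 3) is a factor.
Dividing out leaves s^2 + 4s + 20 = 0.
The quadratic formula then gives s = -2 ± 4j.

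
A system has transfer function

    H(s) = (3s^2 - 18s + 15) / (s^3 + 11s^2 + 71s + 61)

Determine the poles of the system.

The poles are the roots of the denominator s^3 + 11s^2 + 71s + 61 = 0.
Trying s = -1: the polynomial evaluates to 0, so (s + 1) is a factor.
Dividing out leaves s^2 + 10s + 61 = 0.
The quadratic formula then gives s = -5 ± 6j.

s = -5 + 6j, -5 - 6j, -1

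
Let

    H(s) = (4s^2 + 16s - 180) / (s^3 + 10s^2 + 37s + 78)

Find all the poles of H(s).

s = -2 + 3j, -2 - 3j, -6

The poles are the roots of the denominator s^3 + 10s^2 + 37s + 78 = 0.
Trying s = -6: the polynomial evaluates to 0, so (s + 6) is a factor.
Dividing out leaves s^2 + 4s + 13 = 0.
The quadratic formula then gives s = -2 ± 3j.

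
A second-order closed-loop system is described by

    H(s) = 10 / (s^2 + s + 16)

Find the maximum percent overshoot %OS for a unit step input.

%OS ≈ 67.3%

Comparing s^2 + s + 16 to s^2 + 2ζωₙs + ωₙ²: ωₙ = 4 rad/s and ζ = 1/(2·4) = 0.125.
%OS = 100·exp(−πζ/√(1−ζ²)) = 100·exp(−π·0.125/√(1−0.125²)) ≈ 67.3%.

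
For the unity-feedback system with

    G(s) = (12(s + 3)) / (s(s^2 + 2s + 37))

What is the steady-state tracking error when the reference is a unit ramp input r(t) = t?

e_ss = 1.028

G(s) has one pole at the origin.
This is a Type 1 system. Kv = lim_{s→0} s·G(s) = 36/37.
e_ss = 1/Kv = 1/(36/37) = 37/36 ≈ 1.028.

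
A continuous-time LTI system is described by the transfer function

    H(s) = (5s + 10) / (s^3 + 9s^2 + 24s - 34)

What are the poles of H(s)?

s = -5 ± 3j, 1

The poles are the roots of the denominator s^3 + 9s^2 + 24s - 34 = 0.
Trying s = 1: the polynomial evaluates to 0, so (s - 1) is a factor.
Dividing out leaves s^2 + 10s + 34 = 0.
The quadratic formula then gives s = -5 ± 3j.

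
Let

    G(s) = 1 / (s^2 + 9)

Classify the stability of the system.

marginally stable

The poles can be read from the denominator factors: s = ±3j.
Since the simple pole(s) at s = ±3j lie on the jω-axis with none in the right half-plane, the system is marginally stable.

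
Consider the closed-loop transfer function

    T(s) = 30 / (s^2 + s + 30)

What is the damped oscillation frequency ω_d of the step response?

ω_d ≈ 5.454 rad/s

Comparing s^2 + s + 30 to s^2 + 2ζωₙs + ωₙ²: ωₙ = √30 ≈ 5.477 rad/s and ζ = 1/(2·√30) ≈ 0.09129.
ζωₙ = 1/2 = 0.5, so ω_d = ωₙ√(1−ζ²) = √(ωₙ² − (ζωₙ)²) = √(30 − 0.5²) = √29.75 ≈ 5.454 rad/s.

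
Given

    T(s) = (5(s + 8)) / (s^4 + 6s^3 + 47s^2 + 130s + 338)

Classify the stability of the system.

The denominator s^4 + 6s^3 + 47s^2 + 130s + 338 factors as (s^2 + 2s + 26)(s^2 + 4s + 13), giving poles at s = -1 + 5j, -1 - 5j, -2 + 3j, -2 - 3j.
Since all poles lie strictly in the left half-plane, the system is stable.

stable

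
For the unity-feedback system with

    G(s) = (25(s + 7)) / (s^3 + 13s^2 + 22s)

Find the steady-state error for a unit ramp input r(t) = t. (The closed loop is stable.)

G(s) has one pole at the origin.
This is a Type 1 system. Kv = lim_{s→0} s·G(s) = 175/22.
e_ss = 1/Kv = 1/(175/22) = 22/175 ≈ 0.1257.

e_ss = 0.1257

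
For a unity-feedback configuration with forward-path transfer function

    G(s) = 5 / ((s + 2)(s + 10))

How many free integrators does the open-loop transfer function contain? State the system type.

The denominator has no factor of s at the origin — no free integrator — so this is a Type 0 system.

Type 0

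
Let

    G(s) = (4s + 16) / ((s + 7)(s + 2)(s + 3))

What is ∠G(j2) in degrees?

At s = j2: numerator = 16 + j8, denominator = -6 + j74.
∠G = ∠num − ∠den = 26.565° − (94.635°) = -68.07°.

∠G(j2) ≈ -68.07°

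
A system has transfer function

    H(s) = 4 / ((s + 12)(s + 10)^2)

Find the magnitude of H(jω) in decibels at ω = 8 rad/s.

|H(j8)|_dB ≈ -55.4 dB

Substitute s = j8: numerator = 4, denominator = -848 + j2208.
|H(j8)| = |4| / |-848 + j2208| = 4 / 2365.2 ≈ 0.001691.
In decibels: 20·log₁₀(0.001691) ≈ -55.4 dB.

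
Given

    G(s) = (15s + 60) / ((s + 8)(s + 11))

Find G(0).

G(0) = 15/22 ≈ 0.6818

Set s = 0: G(0) = (60) / (88) = 15/22.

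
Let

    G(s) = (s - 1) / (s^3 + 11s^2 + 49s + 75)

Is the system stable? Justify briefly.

stable

The denominator s^3 + 11s^2 + 49s + 75 factors as (s^2 + 8s + 25)(s + 3), giving poles at s = -4 + 3j, -4 - 3j, -3.
Since all poles lie strictly in the left half-plane, the system is stable.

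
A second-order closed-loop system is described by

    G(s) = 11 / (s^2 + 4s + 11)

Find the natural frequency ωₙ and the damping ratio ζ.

Compare the denominator to the standard form s^2 + 2ζωₙs + ωₙ².
ωₙ² = 11, so ωₙ = √11 ≈ 3.317 rad/s.
2ζωₙ = 4, so ζ = 4/(2·√11) ≈ 0.6030.
With ζ = 0.6030 the response is underdamped.

ωₙ ≈ 3.317 rad/s, ζ ≈ 0.6030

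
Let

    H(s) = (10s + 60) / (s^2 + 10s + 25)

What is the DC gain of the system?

Set s = 0: H(0) = (60) / (25) = 12/5.

H(0) = 12/5 ≈ 2.400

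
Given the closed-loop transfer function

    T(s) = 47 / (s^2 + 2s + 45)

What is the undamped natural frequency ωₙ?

Compare the denominator to the standard form s^2 + 2ζωₙs + ωₙ².
ωₙ² = 45, so ωₙ = √45 ≈ 6.708 rad/s.

ωₙ ≈ 6.708 rad/s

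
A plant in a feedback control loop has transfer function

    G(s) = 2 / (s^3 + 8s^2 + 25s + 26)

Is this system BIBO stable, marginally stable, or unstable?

stable

The denominator s^3 + 8s^2 + 25s + 26 factors as (s^2 + 6s + 13)(s + 2), giving poles at s = -3 + 2j, -3 - 2j, -2.
Since all poles lie strictly in the left half-plane, the system is stable.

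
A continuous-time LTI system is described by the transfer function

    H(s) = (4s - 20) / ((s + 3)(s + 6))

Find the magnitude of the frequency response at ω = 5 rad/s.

Substitute s = j5: numerator = -20 + j20, denominator = -7 + j45.
|H(j5)| = |-20 + j20| / |-7 + j45| = 28.284 / 45.541 ≈ 0.6211.

|H(j5)| ≈ 0.6211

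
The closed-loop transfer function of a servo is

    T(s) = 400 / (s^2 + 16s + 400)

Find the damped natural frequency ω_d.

ω_d ≈ 18.33 rad/s

Comparing s^2 + 16s + 400 to s^2 + 2ζωₙs + ωₙ²: ωₙ = 20 rad/s and ζ = 16/(2·20) = 0.4.
ζωₙ = 16/2 = 8, so ω_d = ωₙ√(1−ζ²) = √(ωₙ² − (ζωₙ)²) = √(400 − 8²) = √336 ≈ 18.33 rad/s.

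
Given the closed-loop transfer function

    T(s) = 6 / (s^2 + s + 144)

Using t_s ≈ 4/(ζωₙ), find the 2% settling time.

Comparing s^2 + s + 144 to s^2 + 2ζωₙs + ωₙ²: ωₙ = 12 rad/s and ζ = 1/(2·12) ≈ 0.04167.
ζωₙ = 1/2 = 0.5, so t_s ≈ 4/(ζωₙ) = 4/0.5 = 8 s.

t_s ≈ 8 s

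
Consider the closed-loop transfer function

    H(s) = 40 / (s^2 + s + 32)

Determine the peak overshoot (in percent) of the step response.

%OS ≈ 75.7%

Comparing s^2 + s + 32 to s^2 + 2ζωₙs + ωₙ²: ωₙ = √32 ≈ 5.657 rad/s and ζ = 1/(2·√32) ≈ 0.08839.
%OS = 100·exp(−πζ/√(1−ζ²)) = 100·exp(−π·0.08839/√(1−0.08839²)) ≈ 75.7%.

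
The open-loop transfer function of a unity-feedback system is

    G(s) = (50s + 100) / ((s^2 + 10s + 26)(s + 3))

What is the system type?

The denominator has no factor of s at the origin — no free integrator — so this is a Type 0 system.

Type 0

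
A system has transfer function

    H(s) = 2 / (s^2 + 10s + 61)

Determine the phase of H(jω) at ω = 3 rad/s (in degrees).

∠H(j3) ≈ -29.98°

At s = j3: numerator = 2, denominator = 52 + j30.
∠H = ∠num − ∠den = 0° − (29.982°) = -29.98°.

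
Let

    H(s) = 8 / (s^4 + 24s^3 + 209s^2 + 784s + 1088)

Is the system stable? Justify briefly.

The denominator s^4 + 24s^3 + 209s^2 + 784s + 1088 factors as (s + 8)^2(s^2 + 8s + 17), giving poles at s = -8, -4 ± j, -8.
Since all poles lie strictly in the left half-plane, the system is stable.

stable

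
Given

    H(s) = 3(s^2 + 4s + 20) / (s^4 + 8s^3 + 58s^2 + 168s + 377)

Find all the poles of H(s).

s = -2 ± 3j, -2 ± 5j

The poles are the roots of the denominator s^4 + 8s^3 + 58s^2 + 168s + 377 = 0.
No real roots exist; factor into two real quadratics: (s^2 + 4s + 13)(s^2 + 4s + 29) = 0.
Each quadratic gives a conjugate pair via the quadratic formula.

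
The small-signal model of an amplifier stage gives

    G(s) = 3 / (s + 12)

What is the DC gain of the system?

Set s = 0: G(0) = (3) / (12) = 1/4.

G(0) = 1/4 ≈ 0.2500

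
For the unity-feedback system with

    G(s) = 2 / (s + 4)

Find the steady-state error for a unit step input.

G(s) has no poles at the origin.
This is a Type 0 system. Kp = lim_{s→0} G(s) = 2/4 = 1/2.
e_ss = 1/(1 + Kp) = 1/(1 + 1/2) = 2/3 ≈ 0.6667.

e_ss = 0.6667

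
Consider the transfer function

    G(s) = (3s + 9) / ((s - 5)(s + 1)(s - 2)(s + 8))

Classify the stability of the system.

unstable

The poles can be read from the denominator factors: s = 5, -1, 2, -8.
Since the pole(s) at s = 5, 2 lie in the right half-plane, the system is unstable.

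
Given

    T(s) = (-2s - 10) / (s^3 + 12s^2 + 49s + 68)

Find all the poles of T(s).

s = -4 + j, -4 - j, -4

The poles are the roots of the denominator s^3 + 12s^2 + 49s + 68 = 0.
Trying s = -4: the polynomial evaluates to 0, so (s + 4) is a factor.
Dividing out leaves s^2 + 8s + 17 = 0.
The quadratic formula then gives s = -4 ± 1j.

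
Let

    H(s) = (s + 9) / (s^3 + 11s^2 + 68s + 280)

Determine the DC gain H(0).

H(0) = 9/280 ≈ 0.03214

Set s = 0: H(0) = (9) / (280) = 9/280.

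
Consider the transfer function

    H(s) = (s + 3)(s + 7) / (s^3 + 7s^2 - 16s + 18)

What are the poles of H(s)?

s = 1 ± j, -9

The poles are the roots of the denominator s^3 + 7s^2 - 16s + 18 = 0.
Trying s = -9: the polynomial evaluates to 0, so (s + 9) is a factor.
Dividing out leaves s^2 - 2s + 2 = 0.
The quadratic formula then gives s = 1 ± 1j.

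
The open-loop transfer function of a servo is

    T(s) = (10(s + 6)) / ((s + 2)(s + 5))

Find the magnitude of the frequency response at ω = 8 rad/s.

|T(j8)| ≈ 1.285

Substitute s = j8: numerator = 60 + j80, denominator = -54 + j56.
|T(j8)| = |60 + j80| / |-54 + j56| = 100 / 77.795 ≈ 1.285.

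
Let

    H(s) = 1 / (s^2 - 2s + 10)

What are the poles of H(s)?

s = 1 + 3j, 1 - 3j

The poles are the roots of the denominator s^2 - 2s + 10 = 0.
Using the quadratic formula: s = (2 ± √(-36))/2 = 1 ± 3j.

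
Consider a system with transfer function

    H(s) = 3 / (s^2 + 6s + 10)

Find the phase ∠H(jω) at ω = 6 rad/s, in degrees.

∠H(j6) ≈ -125.8°

At s = j6: numerator = 3, denominator = -26 + j36.
∠H = ∠num − ∠den = 0° − (125.84°) = -125.8°.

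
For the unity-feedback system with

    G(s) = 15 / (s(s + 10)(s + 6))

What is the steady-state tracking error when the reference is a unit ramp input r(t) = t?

G(s) has one pole at the origin.
This is a Type 1 system. Kv = lim_{s→0} s·G(s) = 15/60 = 1/4.
e_ss = 1/Kv = 1/(1/4) = 4.

e_ss = 4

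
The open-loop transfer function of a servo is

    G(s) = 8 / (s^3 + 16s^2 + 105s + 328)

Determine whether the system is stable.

stable

The denominator s^3 + 16s^2 + 105s + 328 factors as (s^2 + 8s + 41)(s + 8), giving poles at s = -4 ± 5j, -8.
Since all poles lie strictly in the left half-plane, the system is stable.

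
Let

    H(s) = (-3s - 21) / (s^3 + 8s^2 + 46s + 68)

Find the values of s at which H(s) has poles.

s = -3 + 5j, -3 - 5j, -2

The poles are the roots of the denominator s^3 + 8s^2 + 46s + 68 = 0.
Trying s = -2: the polynomial evaluates to 0, so (s + 2) is a factor.
Dividing out leaves s^2 + 6s + 34 = 0.
The quadratic formula then gives s = -3 ± 5j.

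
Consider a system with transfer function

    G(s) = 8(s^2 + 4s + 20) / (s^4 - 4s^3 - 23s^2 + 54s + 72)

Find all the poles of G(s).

The poles are the roots of the denominator s^4 - 4s^3 - 23s^2 + 54s + 72 = 0.
Trying s = 3: the polynomial evaluates to 0, so (s - 3) is a factor.
Dividing out leaves s^3 - s^2 - 26s - 24 = 0.
This factors further as (s + 1)(s - 6)(s + 4) = 0.

s = 3, -1, 6, -4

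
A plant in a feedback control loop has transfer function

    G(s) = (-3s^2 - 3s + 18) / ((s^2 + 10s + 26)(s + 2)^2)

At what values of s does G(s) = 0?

Set the numerator to zero: -3s^2 - 3s + 18 = 0, i.e. -3·(s^2 + s - 6) = 0.
Factoring: (s + 3)(s - 2) = 0.

s = -3, 2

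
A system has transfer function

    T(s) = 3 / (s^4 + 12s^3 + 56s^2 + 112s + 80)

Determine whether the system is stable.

The denominator s^4 + 12s^3 + 56s^2 + 112s + 80 factors as (s^2 + 8s + 20)(s + 2)^2, giving poles at s = -4 + 2j, -4 - 2j, -2, -2.
Since all poles lie strictly in the left half-plane, the system is stable.

stable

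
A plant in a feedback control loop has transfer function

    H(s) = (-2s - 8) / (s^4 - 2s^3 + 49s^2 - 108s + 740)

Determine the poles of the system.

The poles are the roots of the denominator s^4 - 2s^3 + 49s^2 - 108s + 740 = 0.
No real roots exist; factor into two real quadratics: (s^2 - 4s + 20)(s^2 + 2s + 37) = 0.
Each quadratic gives a conjugate pair via the quadratic formula.

s = 2 ± 4j, -1 ± 6j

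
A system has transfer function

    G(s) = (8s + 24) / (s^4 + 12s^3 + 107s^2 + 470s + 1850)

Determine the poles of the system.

s = -1 + 6j, -1 - 6j, -5 + 5j, -5 - 5j

The poles are the roots of the denominator s^4 + 12s^3 + 107s^2 + 470s + 1850 = 0.
No real roots exist; factor into two real quadratics: (s^2 + 2s + 37)(s^2 + 10s + 50) = 0.
Each quadratic gives a conjugate pair via the quadratic formula.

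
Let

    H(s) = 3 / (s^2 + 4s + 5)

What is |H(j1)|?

|H(j1)| ≈ 0.5303

Substitute s = j1: numerator = 3, denominator = 4 + j4.
|H(j1)| = |3| / |4 + j4| = 3 / 5.6569 ≈ 0.5303.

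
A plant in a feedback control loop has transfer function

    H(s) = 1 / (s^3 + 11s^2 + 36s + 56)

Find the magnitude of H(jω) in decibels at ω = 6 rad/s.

Substitute s = j6: numerator = 1, denominator = -340.
|H(j6)| = |1| / |-340| = 1 / 340 ≈ 0.002941.
In decibels: 20·log₁₀(0.002941) ≈ -50.6 dB.

|H(j6)|_dB ≈ -50.6 dB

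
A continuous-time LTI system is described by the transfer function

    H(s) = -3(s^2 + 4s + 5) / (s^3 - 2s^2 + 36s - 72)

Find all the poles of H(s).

The poles are the roots of the denominator s^3 - 2s^2 + 36s - 72 = 0.
Trying s = 2: the polynomial evaluates to 0, so (s - 2) is a factor.
Dividing out leaves s^2 + 36 = 0.
The quadratic formula then gives s = 0 ± 6j.

s = ±6j, 2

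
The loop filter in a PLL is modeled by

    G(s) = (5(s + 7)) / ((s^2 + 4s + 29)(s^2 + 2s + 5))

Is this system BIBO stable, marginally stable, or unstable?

The poles can be read from the denominator factors: s = -2 ± 5j, -1 ± 2j.
Since all poles lie strictly in the left half-plane, the system is stable.

stable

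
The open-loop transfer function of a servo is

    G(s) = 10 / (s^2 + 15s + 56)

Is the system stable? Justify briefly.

stable

The denominator s^2 + 15s + 56 factors as (s + 8)(s + 7), giving poles at s = -8, -7.
Since all poles lie strictly in the left half-plane, the system is stable.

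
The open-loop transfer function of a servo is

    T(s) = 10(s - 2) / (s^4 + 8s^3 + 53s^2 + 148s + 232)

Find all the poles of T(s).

The poles are the roots of the denominator s^4 + 8s^3 + 53s^2 + 148s + 232 = 0.
No real roots exist; factor into two real quadratics: (s^2 + 4s + 29)(s^2 + 4s + 8) = 0.
Each quadratic gives a conjugate pair via the quadratic formula.

s = -2 ± 5j, -2 ± 2j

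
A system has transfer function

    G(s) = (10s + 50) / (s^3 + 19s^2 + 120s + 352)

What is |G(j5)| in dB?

Substitute s = j5: numerator = 50 + j50, denominator = -123 + j475.
|G(j5)| = |50 + j50| / |-123 + j475| = 70.711 / 490.67 ≈ 0.1441.
In decibels: 20·log₁₀(0.1441) ≈ -16.8 dB.

|G(j5)|_dB ≈ -16.8 dB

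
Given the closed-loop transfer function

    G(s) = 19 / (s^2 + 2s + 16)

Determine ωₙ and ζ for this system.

Compare the denominator to the standard form s^2 + 2ζωₙs + ωₙ².
ωₙ² = 16, so ωₙ = 4 rad/s.
2ζωₙ = 2, so ζ = 2/(2·4) = 0.25.

ωₙ = 4 rad/s, ζ = 0.25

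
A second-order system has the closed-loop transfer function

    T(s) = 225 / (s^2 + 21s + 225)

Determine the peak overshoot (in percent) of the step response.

%OS ≈ 4.60%

Comparing s^2 + 21s + 225 to s^2 + 2ζωₙs + ωₙ²: ωₙ = 15 rad/s and ζ = 21/(2·15) = 0.7.
%OS = 100·exp(−πζ/√(1−ζ²)) = 100·exp(−π·0.7/√(1−0.7²)) ≈ 4.60%.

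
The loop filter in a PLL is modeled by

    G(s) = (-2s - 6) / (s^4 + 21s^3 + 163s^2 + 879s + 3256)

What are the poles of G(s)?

s = -8, -11, -1 + 6j, -1 - 6j

The poles are the roots of the denominator s^4 + 21s^3 + 163s^2 + 879s + 3256 = 0.
Trying s = -8: the polynomial evaluates to 0, so (s + 8) is a factor.
Dividing out leaves s^3 + 13s^2 + 59s + 407 = 0.
This factors further as (s + 11)(s^2 + 2s + 37) = 0.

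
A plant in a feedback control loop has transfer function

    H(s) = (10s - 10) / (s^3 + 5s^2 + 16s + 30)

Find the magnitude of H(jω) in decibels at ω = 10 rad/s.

Substitute s = j10: numerator = -10 + j100, denominator = -470 - j840.
|H(j10)| = |-10 + j100| / |-470 - j840| = 100.50 / 962.55 ≈ 0.1044.
In decibels: 20·log₁₀(0.1044) ≈ -19.6 dB.

|H(j10)|_dB ≈ -19.6 dB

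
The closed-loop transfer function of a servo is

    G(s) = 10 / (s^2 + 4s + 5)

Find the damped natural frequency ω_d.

ω_d = 1 rad/s

Comparing s^2 + 4s + 5 to s^2 + 2ζωₙs + ωₙ²: ωₙ = √5 ≈ 2.236 rad/s and ζ = 4/(2·√5) ≈ 0.8944.
ζωₙ = 4/2 = 2, so ω_d = ωₙ√(1−ζ²) = √(ωₙ² − (ζωₙ)²) = √(5 − 2²) = √1 = 1 rad/s.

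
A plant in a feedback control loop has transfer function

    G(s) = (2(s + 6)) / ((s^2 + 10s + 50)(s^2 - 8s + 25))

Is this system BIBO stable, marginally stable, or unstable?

The poles can be read from the denominator factors: s = -5 ± 5j, 4 ± 3j.
Since the pole(s) at s = 4 ± 3j lie in the right half-plane, the system is unstable.

unstable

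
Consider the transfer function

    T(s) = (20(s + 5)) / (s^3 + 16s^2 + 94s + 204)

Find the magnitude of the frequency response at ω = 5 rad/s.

Substitute s = j5: numerator = 100 + j100, denominator = -196 + j345.
|T(j5)| = |100 + j100| / |-196 + j345| = 141.42 / 396.79 ≈ 0.3564.

|T(j5)| ≈ 0.3564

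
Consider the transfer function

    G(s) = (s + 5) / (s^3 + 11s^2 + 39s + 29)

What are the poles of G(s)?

The poles are the roots of the denominator s^3 + 11s^2 + 39s + 29 = 0.
Trying s = -1: the polynomial evaluates to 0, so (s + 1) is a factor.
Dividing out leaves s^2 + 10s + 29 = 0.
The quadratic formula then gives s = -5 ± 2j.

s = -1, -5 ± 2j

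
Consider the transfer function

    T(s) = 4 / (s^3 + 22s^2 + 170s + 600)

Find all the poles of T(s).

s = -5 ± 5j, -12

The poles are the roots of the denominator s^3 + 22s^2 + 170s + 600 = 0.
Trying s = -12: the polynomial evaluates to 0, so (s + 12) is a factor.
Dividing out leaves s^2 + 10s + 50 = 0.
The quadratic formula then gives s = -5 ± 5j.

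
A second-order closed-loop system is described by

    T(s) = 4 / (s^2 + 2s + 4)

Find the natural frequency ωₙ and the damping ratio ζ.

ωₙ = 2 rad/s, ζ = 0.5

Compare the denominator to the standard form s^2 + 2ζωₙs + ωₙ².
ωₙ² = 4, so ωₙ = 2 rad/s.
2ζωₙ = 2, so ζ = 2/(2·2) = 0.5.
With ζ = 0.5 the response is underdamped.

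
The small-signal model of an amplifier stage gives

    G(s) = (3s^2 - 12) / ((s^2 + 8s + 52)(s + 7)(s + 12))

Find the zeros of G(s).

s = -2, 2

Set the numerator to zero: 3s^2 - 12 = 0, i.e. 3·(s^2 - 4) = 0.
Factoring: (s + 2)(s - 2) = 0.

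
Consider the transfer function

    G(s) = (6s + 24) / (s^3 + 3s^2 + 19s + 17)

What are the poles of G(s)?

The poles are the roots of the denominator s^3 + 3s^2 + 19s + 17 = 0.
Trying s = -1: the polynomial evaluates to 0, so (s + 1) is a factor.
Dividing out leaves s^2 + 2s + 17 = 0.
The quadratic formula then gives s = -1 ± 4j.

s = -1 + 4j, -1 - 4j, -1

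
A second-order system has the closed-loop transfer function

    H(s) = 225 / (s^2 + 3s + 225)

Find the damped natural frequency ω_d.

Comparing s^2 + 3s + 225 to s^2 + 2ζωₙs + ωₙ²: ωₙ = 15 rad/s and ζ = 3/(2·15) = 0.1.
ζωₙ = 3/2 = 1.5, so ω_d = ωₙ√(1−ζ²) = √(ωₙ² − (ζωₙ)²) = √(225 − 1.5²) = √222.75 ≈ 14.92 rad/s.

ω_d ≈ 14.92 rad/s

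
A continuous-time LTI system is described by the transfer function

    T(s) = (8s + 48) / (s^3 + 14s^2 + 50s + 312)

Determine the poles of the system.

The poles are the roots of the denominator s^3 + 14s^2 + 50s + 312 = 0.
Trying s = -12: the polynomial evaluates to 0, so (s + 12) is a factor.
Dividing out leaves s^2 + 2s + 26 = 0.
The quadratic formula then gives s = -1 ± 5j.

s = -12, -1 + 5j, -1 - 5j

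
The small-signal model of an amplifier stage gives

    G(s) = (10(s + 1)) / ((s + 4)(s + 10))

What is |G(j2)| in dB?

Substitute s = j2: numerator = 10 + j20, denominator = 36 + j28.
|G(j2)| = |10 + j20| / |36 + j28| = 22.361 / 45.607 ≈ 0.4903.
In decibels: 20·log₁₀(0.4903) ≈ -6.19 dB.

|G(j2)|_dB ≈ -6.19 dB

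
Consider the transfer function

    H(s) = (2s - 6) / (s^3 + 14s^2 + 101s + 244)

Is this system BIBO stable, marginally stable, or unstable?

The denominator s^3 + 14s^2 + 101s + 244 factors as (s^2 + 10s + 61)(s + 4), giving poles at s = -5 ± 6j, -4.
Since all poles lie strictly in the left half-plane, the system is stable.

stable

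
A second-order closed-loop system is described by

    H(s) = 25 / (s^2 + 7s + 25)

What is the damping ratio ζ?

Compare the denominator to the standard form s^2 + 2ζωₙs + ωₙ².
ωₙ² = 25, so ωₙ = 5 rad/s.
2ζωₙ = 7, so ζ = 7/(2·5) = 0.7.

ζ = 0.7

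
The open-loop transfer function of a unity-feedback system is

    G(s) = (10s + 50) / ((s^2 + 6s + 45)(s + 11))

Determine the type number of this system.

Type 0

The denominator has no factor of s at the origin — no free integrator — so this is a Type 0 system.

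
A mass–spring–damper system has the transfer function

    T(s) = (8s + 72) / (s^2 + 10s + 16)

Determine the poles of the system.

s = -2, -8

The poles are the roots of the denominator s^2 + 10s + 16 = 0.
Factoring: (s + 2)(s + 8) = 0, so s = -2 and s = -8.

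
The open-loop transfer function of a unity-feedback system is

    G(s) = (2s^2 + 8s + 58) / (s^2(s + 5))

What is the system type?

Type 2

The denominator has 2 factors of s at the origin (free integrators), so this is a Type 2 system.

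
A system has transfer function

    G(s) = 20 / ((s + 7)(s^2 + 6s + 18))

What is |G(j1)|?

Substitute s = j1: numerator = 20, denominator = 113 + j59.
|G(j1)| = |20| / |113 + j59| = 20 / 127.48 ≈ 0.1569.

|G(j1)| ≈ 0.1569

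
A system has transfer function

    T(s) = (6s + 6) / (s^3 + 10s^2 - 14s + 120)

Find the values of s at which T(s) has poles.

The poles are the roots of the denominator s^3 + 10s^2 - 14s + 120 = 0.
Trying s = -12: the polynomial evaluates to 0, so (s + 12) is a factor.
Dividing out leaves s^2 - 2s + 10 = 0.
The quadratic formula then gives s = 1 ± 3j.

s = 1 + 3j, 1 - 3j, -12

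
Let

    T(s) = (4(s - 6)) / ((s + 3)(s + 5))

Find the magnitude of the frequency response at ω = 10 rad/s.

Substitute s = j10: numerator = -24 + j40, denominator = -85 + j80.
|T(j10)| = |-24 + j40| / |-85 + j80| = 46.648 / 116.73 ≈ 0.3996.

|T(j10)| ≈ 0.3996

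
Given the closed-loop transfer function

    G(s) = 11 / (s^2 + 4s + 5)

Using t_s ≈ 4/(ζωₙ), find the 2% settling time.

t_s ≈ 2 s

Comparing s^2 + 4s + 5 to s^2 + 2ζωₙs + ωₙ²: ωₙ = √5 ≈ 2.236 rad/s and ζ = 4/(2·√5) ≈ 0.8944.
ζωₙ = 4/2 = 2, so t_s ≈ 4/(ζωₙ) = 4/2 = 2 s.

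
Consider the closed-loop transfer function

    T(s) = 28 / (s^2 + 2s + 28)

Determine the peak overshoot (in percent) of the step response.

Comparing s^2 + 2s + 28 to s^2 + 2ζωₙs + ωₙ²: ωₙ = √28 ≈ 5.292 rad/s and ζ = 2/(2·√28) ≈ 0.1890.
%OS = 100·exp(−πζ/√(1−ζ²)) = 100·exp(−π·0.1890/√(1−0.1890²)) ≈ 54.6%.

%OS ≈ 54.6%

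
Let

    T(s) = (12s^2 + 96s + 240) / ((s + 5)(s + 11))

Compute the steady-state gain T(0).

Set s = 0: T(0) = (240) / (55) = 48/11.

T(0) = 48/11 ≈ 4.364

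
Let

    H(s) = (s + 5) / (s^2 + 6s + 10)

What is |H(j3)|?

Substitute s = j3: numerator = 5 + j3, denominator = 1 + j18.
|H(j3)| = |5 + j3| / |1 + j18| = 5.8310 / 18.028 ≈ 0.3234.

|H(j3)| ≈ 0.3234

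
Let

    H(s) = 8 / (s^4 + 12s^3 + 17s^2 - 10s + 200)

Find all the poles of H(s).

s = 1 ± 2j, -10, -4

The poles are the roots of the denominator s^4 + 12s^3 + 17s^2 - 10s + 200 = 0.
Trying s = -10: the polynomial evaluates to 0, so (s + 10) is a factor.
Dividing out leaves s^3 + 2s^2 - 3s + 20 = 0.
This factors further as (s^2 - 2s + 5)(s + 4) = 0.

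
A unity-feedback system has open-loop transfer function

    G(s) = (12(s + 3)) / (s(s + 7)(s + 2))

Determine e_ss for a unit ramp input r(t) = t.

G(s) has one pole at the origin.
This is a Type 1 system. Kv = lim_{s→0} s·G(s) = 36/14 = 18/7.
e_ss = 1/Kv = 1/(18/7) = 7/18 ≈ 0.3889.

e_ss = 0.3889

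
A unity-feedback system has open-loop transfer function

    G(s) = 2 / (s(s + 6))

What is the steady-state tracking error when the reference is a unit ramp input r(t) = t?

G(s) has one pole at the origin.
This is a Type 1 system. Kv = lim_{s→0} s·G(s) = 2/6 = 1/3.
e_ss = 1/Kv = 1/(1/3) = 3.

e_ss = 3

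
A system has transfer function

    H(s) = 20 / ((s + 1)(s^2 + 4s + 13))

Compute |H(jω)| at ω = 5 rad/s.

Substitute s = j5: numerator = 20, denominator = -112 - j40.
|H(j5)| = |20| / |-112 - j40| = 20 / 118.93 ≈ 0.1682.

|H(j5)| ≈ 0.1682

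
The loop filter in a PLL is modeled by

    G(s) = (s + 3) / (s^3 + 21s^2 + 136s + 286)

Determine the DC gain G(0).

Set s = 0: G(0) = (3) / (286) = 3/286.

G(0) = 3/286 ≈ 0.01049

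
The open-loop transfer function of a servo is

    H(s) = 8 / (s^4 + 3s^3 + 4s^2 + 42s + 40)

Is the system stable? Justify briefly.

The denominator s^4 + 3s^3 + 4s^2 + 42s + 40 factors as (s + 1)(s + 4)(s^2 - 2s + 10), giving poles at s = -1, -4, 1 + 3j, 1 - 3j.
Since the pole(s) at s = 1 ± 3j lie in the right half-plane, the system is unstable.

unstable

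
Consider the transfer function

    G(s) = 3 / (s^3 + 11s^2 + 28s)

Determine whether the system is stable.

The denominator s^3 + 11s^2 + 28s factors as s(s + 4)(s + 7), giving poles at s = 0, -4, -7.
Since the simple pole(s) at s = 0 lie on the jω-axis with none in the right half-plane, the system is marginally stable.

marginally stable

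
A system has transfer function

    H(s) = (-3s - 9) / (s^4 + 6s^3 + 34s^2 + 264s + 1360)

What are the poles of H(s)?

s = 2 ± 6j, -5 ± 3j

The poles are the roots of the denominator s^4 + 6s^3 + 34s^2 + 264s + 1360 = 0.
No real roots exist; factor into two real quadratics: (s^2 - 4s + 40)(s^2 + 10s + 34) = 0.
Each quadratic gives a conjugate pair via the quadratic formula.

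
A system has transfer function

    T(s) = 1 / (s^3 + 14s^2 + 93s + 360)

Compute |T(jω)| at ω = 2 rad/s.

|T(j2)| ≈ 0.002839

Substitute s = j2: numerator = 1, denominator = 304 + j178.
|T(j2)| = |1| / |304 + j178| = 1 / 352.28 ≈ 0.002839.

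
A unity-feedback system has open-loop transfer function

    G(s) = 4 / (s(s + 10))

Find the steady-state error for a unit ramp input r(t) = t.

G(s) has one pole at the origin.
This is a Type 1 system. Kv = lim_{s→0} s·G(s) = 4/10 = 2/5.
e_ss = 1/Kv = 1/(2/5) = 5/2 ≈ 2.500.

e_ss = 2.500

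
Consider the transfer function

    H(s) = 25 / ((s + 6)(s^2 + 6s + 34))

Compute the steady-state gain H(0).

Set s = 0: H(0) = (25) / (204) = 25/204.

H(0) = 25/204 ≈ 0.1225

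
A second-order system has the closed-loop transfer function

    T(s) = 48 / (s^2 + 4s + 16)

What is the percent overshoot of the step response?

Comparing s^2 + 4s + 16 to s^2 + 2ζωₙs + ωₙ²: ωₙ = 4 rad/s and ζ = 4/(2·4) = 0.5.
%OS = 100·exp(−πζ/√(1−ζ²)) = 100·exp(−π·0.5/√(1−0.5²)) ≈ 16.3%.

%OS ≈ 16.3%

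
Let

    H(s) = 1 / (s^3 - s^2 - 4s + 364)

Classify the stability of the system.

The denominator s^3 - s^2 - 4s + 364 factors as (s^2 - 8s + 52)(s + 7), giving poles at s = 4 + 6j, 4 - 6j, -7.
Since the pole(s) at s = 4 ± 6j lie in the right half-plane, the system is unstable.

unstable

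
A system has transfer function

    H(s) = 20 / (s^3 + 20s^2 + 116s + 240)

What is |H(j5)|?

|H(j5)| ≈ 0.03816

Substitute s = j5: numerator = 20, denominator = -260 + j455.
|H(j5)| = |20| / |-260 + j455| = 20 / 524.05 ≈ 0.03816.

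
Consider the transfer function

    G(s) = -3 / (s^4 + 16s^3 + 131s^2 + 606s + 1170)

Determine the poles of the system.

The poles are the roots of the denominator s^4 + 16s^3 + 131s^2 + 606s + 1170 = 0.
No real roots exist; factor into two real quadratics: (s^2 + 10s + 26)(s^2 + 6s + 45) = 0.
Each quadratic gives a conjugate pair via the quadratic formula.

s = -5 + j, -5 - j, -3 + 6j, -3 - 6j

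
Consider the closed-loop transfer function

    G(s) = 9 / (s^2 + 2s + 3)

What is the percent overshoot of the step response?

Comparing s^2 + 2s + 3 to s^2 + 2ζωₙs + ωₙ²: ωₙ = √3 ≈ 1.732 rad/s and ζ = 2/(2·√3) ≈ 0.5774.
%OS = 100·exp(−πζ/√(1−ζ²)) = 100·exp(−π·0.5774/√(1−0.5774²)) ≈ 10.8%.

%OS ≈ 10.8%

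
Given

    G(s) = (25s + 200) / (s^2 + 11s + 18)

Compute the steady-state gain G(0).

Set s = 0: G(0) = (200) / (18) = 100/9.

G(0) = 100/9 ≈ 11.11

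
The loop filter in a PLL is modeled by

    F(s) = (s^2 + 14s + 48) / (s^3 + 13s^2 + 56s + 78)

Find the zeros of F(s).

s = -8, -6

Set the numerator to zero: s^2 + 14s + 48 = 0.
Factoring: (s + 8)(s + 6) = 0.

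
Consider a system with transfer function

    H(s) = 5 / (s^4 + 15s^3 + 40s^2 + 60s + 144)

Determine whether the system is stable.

The denominator s^4 + 15s^3 + 40s^2 + 60s + 144 factors as (s^2 + 4)(s + 12)(s + 3), giving poles at s = ±2j, -12, -3.
Since the simple pole(s) at s = ±2j lie on the jω-axis with none in the right half-plane, the system is marginally stable.

marginally stable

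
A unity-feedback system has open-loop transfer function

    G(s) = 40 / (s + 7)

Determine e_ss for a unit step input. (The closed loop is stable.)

G(s) has no poles at the origin.
This is a Type 0 system. Kp = lim_{s→0} G(s) = 40/7.
e_ss = 1/(1 + Kp) = 1/(1 + 40/7) = 7/47 ≈ 0.1489.

e_ss = 0.1489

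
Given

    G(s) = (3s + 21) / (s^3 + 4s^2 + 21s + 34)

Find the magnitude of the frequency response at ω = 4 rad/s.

|G(j4)| ≈ 0.6708

Substitute s = j4: numerator = 21 + j12, denominator = -30 + j20.
|G(j4)| = |21 + j12| / |-30 + j20| = 24.187 / 36.056 ≈ 0.6708.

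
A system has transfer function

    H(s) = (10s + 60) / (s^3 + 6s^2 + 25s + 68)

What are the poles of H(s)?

The poles are the roots of the denominator s^3 + 6s^2 + 25s + 68 = 0.
Trying s = -4: the polynomial evaluates to 0, so (s + 4) is a factor.
Dividing out leaves s^2 + 2s + 17 = 0.
The quadratic formula then gives s = -1 ± 4j.

s = -1 + 4j, -1 - 4j, -4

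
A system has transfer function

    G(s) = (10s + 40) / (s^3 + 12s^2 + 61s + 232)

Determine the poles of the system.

s = -2 ± 5j, -8

The poles are the roots of the denominator s^3 + 12s^2 + 61s + 232 = 0.
Trying s = -8: the polynomial evaluates to 0, so (s + 8) is a factor.
Dividing out leaves s^2 + 4s + 29 = 0.
The quadratic formula then gives s = -2 ± 5j.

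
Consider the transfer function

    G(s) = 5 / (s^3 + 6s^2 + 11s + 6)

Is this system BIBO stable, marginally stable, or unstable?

The denominator s^3 + 6s^2 + 11s + 6 factors as (s + 2)(s + 1)(s + 3), giving poles at s = -2, -1, -3.
Since all poles lie strictly in the left half-plane, the system is stable.

stable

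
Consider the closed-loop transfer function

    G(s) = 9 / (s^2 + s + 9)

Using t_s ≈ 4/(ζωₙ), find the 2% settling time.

Comparing s^2 + s + 9 to s^2 + 2ζωₙs + ωₙ²: ωₙ = 3 rad/s and ζ = 1/(2·3) ≈ 0.1667.
ζωₙ = 1/2 = 0.5, so t_s ≈ 4/(ζωₙ) = 4/0.5 = 8 s.

t_s ≈ 8 s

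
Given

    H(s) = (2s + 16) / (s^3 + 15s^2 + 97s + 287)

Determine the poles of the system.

The poles are the roots of the denominator s^3 + 15s^2 + 97s + 287 = 0.
Trying s = -7: the polynomial evaluates to 0, so (s + 7) is a factor.
Dividing out leaves s^2 + 8s + 41 = 0.
The quadratic formula then gives s = -4 ± 5j.

s = -4 ± 5j, -7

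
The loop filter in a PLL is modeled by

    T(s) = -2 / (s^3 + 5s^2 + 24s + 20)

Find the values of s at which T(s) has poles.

s = -1, -2 + 4j, -2 - 4j

The poles are the roots of the denominator s^3 + 5s^2 + 24s + 20 = 0.
Trying s = -1: the polynomial evaluates to 0, so (s + 1) is a factor.
Dividing out leaves s^2 + 4s + 20 = 0.
The quadratic formula then gives s = -2 ± 4j.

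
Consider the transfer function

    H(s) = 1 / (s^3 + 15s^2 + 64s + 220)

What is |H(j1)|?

|H(j1)| ≈ 0.004663

Substitute s = j1: numerator = 1, denominator = 205 + j63.
|H(j1)| = |1| / |205 + j63| = 1 / 214.46 ≈ 0.004663.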